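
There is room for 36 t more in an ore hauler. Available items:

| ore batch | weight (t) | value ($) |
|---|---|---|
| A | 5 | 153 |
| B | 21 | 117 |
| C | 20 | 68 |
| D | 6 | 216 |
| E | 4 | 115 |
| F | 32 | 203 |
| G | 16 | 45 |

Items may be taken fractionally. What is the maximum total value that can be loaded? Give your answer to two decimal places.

617.22

Greedy by value/weight ratio, highest first.
Order: D (216/6=36.00) > A (153/5=30.60) > E (115/4=28.75) > F (203/32=6.34) > B (117/21=5.57) > C (68/20=3.40) > G (45/16=2.81)
Fill: take D (6 @ 216) → take A (5 @ 153) → take E (4 @ 115) → take 21/32 of F → 133.22; 36/36 used.
Total value = 617.22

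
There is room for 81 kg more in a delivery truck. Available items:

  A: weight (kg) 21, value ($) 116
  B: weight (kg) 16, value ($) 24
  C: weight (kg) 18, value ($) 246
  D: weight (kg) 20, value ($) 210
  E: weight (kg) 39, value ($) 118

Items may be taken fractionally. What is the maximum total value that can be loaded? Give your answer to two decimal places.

Greedy by value/weight ratio, highest first.
Ratios (sorted): C 13.67, D 10.50, A 5.52, E 3.03, B 1.50
take C (18 @ 246); take D (20 @ 210); take A (21 @ 116); take 22/39 of E → 66.56. Capacity used 81/81.
Total value = 638.56

638.56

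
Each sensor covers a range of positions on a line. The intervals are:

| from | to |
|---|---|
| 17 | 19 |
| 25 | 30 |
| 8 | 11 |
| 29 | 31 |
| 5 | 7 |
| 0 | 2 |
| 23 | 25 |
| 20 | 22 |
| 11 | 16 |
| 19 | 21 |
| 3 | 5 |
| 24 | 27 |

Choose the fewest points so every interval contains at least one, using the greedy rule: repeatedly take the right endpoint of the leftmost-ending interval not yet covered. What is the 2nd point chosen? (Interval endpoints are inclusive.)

Process intervals by earliest right end; each time one isn't hit yet, stab at its right endpoint.
By right end: [0,2]  [3,5]  [5,7]  [8,11]  [11,16]  [17,19]  [19,21]  [20,22]  [23,25]  [24,27]  [25,30]  [29,31]
[0,2] uncovered → point at 2; [3,5] uncovered → point at 5; [8,11] uncovered → point at 11; [17,19] uncovered → point at 19; [20,22] uncovered → point at 22; [23,25] uncovered → point at 25; [29,31] uncovered → point at 31.
Points: 2, 5, 11, 19, 22, 25, 31 (7 total).

5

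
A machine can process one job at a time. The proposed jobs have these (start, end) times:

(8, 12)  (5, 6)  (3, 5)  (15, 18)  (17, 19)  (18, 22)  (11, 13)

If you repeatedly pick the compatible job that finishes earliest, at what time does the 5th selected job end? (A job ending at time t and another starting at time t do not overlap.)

22

Order by finish time; keep every interval that doesn't clash with the previous kept one.
Sorted by end: (3,5)  (5,6)  (8,12)  (11,13)  (15,18)  (17,19)  (18,22)
take (3,5); take (5,6); take (8,12); take (15,18); take (18,22).
Selected: (3,5) (5,6) (8,12) (15,18) (18,22)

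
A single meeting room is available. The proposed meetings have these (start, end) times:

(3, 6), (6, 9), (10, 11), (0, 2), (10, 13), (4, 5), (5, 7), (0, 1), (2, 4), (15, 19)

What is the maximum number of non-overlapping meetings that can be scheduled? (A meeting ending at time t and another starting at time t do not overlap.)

Sorted by end: (0,1)  (0,2)  (2,4)  (4,5)  (3,6)  (5,7)  (6,9)  (10,11)  (10,13)  (15,19)
take (0,1); take (2,4); take (4,5); skip (3,6); take (5,7); take (10,11); take (15,19).
Selected 6 meetings.

6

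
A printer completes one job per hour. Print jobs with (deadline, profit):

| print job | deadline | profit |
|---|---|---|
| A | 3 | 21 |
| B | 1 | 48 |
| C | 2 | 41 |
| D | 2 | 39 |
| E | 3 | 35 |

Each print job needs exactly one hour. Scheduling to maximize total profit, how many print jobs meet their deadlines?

Take jobs in profit order; each goes to the latest open slot no later than its deadline.
By profit: B(d1,48), C(d2,41), D(d2,39), E(d3,35), A(d3,21)
B→slot 1; C→slot 2; D skipped; E→slot 3; A skipped.
3 of 5 scheduled.

3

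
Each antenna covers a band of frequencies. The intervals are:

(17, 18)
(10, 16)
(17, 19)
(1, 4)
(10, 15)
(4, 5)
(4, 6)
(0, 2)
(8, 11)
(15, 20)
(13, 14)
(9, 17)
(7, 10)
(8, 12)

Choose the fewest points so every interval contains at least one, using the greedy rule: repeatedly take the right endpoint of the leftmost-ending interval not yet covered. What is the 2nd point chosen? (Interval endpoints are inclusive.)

5

Sort by right endpoint; whenever an interval is uncovered, place a point at its right end.
Sorted: [0,2] [1,4] [4,5] [4,6] [7,10] [8,11] [8,12] [13,14] [10,15] [10,16] [9,17] [17,18] [17,19] [15,20]
{[0,2],[1,4]} hit by 2; {[4,5],[4,6]} hit by 5; {[7,10],[8,11],[8,12]} hit by 10; {[13,14],[10,15],[10,16],[9,17]} hit by 14; {[17,18],[17,19],[15,20]} hit by 18.
Points: 2, 5, 10, 14, 18 (5 total).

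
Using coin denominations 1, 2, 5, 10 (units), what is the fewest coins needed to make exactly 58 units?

8

Use the largest denomination that fits, subtract, and repeat.
58 = 5×10 + 1×5 + 1×2 + 1×1
Total coins = 5 + 1 + 1 + 1 = 8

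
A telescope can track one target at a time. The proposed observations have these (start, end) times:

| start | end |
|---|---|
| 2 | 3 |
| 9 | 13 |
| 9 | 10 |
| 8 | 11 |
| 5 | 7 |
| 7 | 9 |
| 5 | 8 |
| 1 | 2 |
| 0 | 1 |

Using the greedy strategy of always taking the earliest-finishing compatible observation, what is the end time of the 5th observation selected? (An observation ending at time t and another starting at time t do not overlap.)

9

Sort by end time and greedily take each interval whose start is ≥ the last chosen end.
Sorted by end: (0,1)  (1,2)  (2,3)  (5,7)  (5,8)  (7,9)  (9,10)  (8,11)  (9,13)
take (0,1); take (1,2); take (2,3); take (5,7); take (7,9); take (9,10); skip (8,11).
Selected: (0,1) (1,2) (2,3) (5,7) (7,9) (9,10)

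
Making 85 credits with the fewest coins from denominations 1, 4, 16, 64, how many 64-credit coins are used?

1

Greedy: take as many of the largest coin as possible, then repeat with the remainder.
85 − 1×64→21 − 1×16→5 − 1×4→1 − 1×1→0
Count of 64: 1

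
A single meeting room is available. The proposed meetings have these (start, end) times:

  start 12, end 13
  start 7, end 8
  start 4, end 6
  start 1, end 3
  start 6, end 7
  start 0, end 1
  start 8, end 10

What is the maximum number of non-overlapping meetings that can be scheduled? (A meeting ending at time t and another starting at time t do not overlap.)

7

Order by finish time; keep every interval that doesn't clash with the previous kept one.
Sorted by end: (0,1)  (1,3)  (4,6)  (6,7)  (7,8)  (8,10)  (12,13)
take (0,1); take (1,3); take (4,6); take (6,7); take (7,8); take (8,10); take (12,13).
Selected 7 meetings.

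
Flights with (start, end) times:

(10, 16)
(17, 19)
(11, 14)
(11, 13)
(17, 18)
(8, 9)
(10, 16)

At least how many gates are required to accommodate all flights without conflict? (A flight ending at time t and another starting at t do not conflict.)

Count concurrent intervals with a sweep; the peak is the room count.
Events (time:±→running): 8:+→1 9:-→0 10:+→1 10:+→2 11:+→3 11:+→4 … peak 4.

4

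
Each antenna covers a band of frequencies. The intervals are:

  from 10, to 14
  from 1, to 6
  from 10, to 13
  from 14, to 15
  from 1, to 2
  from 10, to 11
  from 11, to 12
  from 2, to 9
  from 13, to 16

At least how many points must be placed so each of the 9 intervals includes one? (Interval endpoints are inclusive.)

3

Sort by right endpoint; whenever an interval is uncovered, place a point at its right end.
Sorted: [1,2] [1,6] [2,9] [10,11] [11,12] [10,13] [10,14] [14,15] [13,16]
{[1,2],[1,6],[2,9]} hit by 2; {[10,11],[11,12],[10,13],[10,14]} hit by 11; {[14,15],[13,16]} hit by 15.
Points: 2, 11, 15 (3 total).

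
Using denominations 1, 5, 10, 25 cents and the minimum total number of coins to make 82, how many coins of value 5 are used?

1

Use the largest denomination that fits, subtract, and repeat.
82 − 3×25→7 − 1×5→2 − 2×1→0
Count of 5: 1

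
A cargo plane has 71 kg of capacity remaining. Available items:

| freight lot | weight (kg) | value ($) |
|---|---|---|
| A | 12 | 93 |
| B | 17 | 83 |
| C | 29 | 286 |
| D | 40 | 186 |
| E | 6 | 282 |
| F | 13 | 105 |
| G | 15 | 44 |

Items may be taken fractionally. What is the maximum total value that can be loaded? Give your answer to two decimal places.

Sort by value per unit weight and fill in that order.
Ratios (sorted): E 47.00, C 9.86, F 8.08, A 7.75, B 4.88, D 4.65, G 2.93
take E (6 @ 282); take C (29 @ 286); take F (13 @ 105); take A (12 @ 93); take 11/17 of B → 53.71. Capacity used 71/71.
Total value = 819.71

819.71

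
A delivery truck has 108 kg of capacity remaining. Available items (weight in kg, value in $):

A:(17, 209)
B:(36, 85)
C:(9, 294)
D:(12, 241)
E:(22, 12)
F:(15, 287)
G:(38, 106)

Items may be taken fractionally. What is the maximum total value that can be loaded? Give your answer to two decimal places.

Ratios (sorted): C 32.67, D 20.08, F 19.13, A 12.29, G 2.79, B 2.36, E 0.55
take C (9 @ 294); take D (12 @ 241); take F (15 @ 287); take A (17 @ 209); take G (38 @ 106); take 17/36 of B → 40.14. Capacity used 108/108.
Total value = 1177.14

1177.14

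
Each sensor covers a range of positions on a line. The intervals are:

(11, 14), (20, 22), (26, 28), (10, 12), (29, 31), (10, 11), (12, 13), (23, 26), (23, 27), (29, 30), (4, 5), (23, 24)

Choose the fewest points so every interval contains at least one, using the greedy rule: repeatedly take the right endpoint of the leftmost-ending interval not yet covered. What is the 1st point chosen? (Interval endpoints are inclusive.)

Sort by right endpoint; whenever an interval is uncovered, place a point at its right end.
Sorted: [4,5] [10,11] [10,12] [12,13] [11,14] [20,22] [23,24] [23,26] [23,27] [26,28] [29,30] [29,31]
{[4,5]} hit by 5; {[10,11],[10,12]} hit by 11; {[12,13],[11,14]} hit by 13; {[20,22]} hit by 22; {[23,24],[23,26],[23,27]} hit by 24; {[26,28]} hit by 28; {[29,30],[29,31]} hit by 30.
Points: 5, 11, 13, 22, 24, 28, 30 (7 total).

5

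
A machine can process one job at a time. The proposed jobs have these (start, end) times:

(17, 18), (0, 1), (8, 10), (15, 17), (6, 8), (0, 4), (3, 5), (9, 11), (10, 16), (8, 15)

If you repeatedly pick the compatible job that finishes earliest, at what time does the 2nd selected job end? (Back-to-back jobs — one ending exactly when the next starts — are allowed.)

5

By end time: (0,1), (0,4), (3,5), (6,8), (8,10), (9,11), (8,15), (10,16), (15,17), (17,18).
Pick (0,1); next start ≥ 1 → (3,5); next start ≥ 5 → (6,8); next start ≥ 8 → (8,10); next start ≥ 10 → (10,16); next start ≥ 16 → (17,18).
Selected: (0,1) (3,5) (6,8) (8,10) (10,16) (17,18)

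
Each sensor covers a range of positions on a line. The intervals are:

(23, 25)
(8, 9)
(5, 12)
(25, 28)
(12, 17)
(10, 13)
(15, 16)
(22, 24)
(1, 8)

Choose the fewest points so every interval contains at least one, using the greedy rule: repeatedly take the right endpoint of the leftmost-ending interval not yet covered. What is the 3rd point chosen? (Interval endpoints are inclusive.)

By right end: [1,8]  [8,9]  [5,12]  [10,13]  [15,16]  [12,17]  [22,24]  [23,25]  [25,28]
[1,8] uncovered → point at 8; [10,13] uncovered → point at 13; [15,16] uncovered → point at 16; [22,24] uncovered → point at 24; [25,28] uncovered → point at 28.
Points: 8, 13, 16, 24, 28 (5 total).

16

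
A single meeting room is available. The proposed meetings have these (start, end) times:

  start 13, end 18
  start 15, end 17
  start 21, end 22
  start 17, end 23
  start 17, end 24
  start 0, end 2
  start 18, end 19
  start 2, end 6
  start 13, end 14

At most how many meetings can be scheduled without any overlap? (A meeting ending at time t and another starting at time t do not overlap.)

6

Order by finish time; keep every interval that doesn't clash with the previous kept one.
By end time: (0,2), (2,6), (13,14), (15,17), (13,18), (18,19), (21,22), (17,23), (17,24).
Pick (0,2); next start ≥ 2 → (2,6); next start ≥ 6 → (13,14); next start ≥ 14 → (15,17); next start ≥ 17 → (18,19); next start ≥ 19 → (21,22).
Selected 6 meetings.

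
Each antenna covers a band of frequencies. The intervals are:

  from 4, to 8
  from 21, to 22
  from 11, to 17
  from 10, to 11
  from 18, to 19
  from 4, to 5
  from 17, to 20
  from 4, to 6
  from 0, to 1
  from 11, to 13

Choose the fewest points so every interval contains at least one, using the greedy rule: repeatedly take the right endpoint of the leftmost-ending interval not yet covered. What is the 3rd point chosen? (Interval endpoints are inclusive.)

11

Sort by right endpoint; whenever an interval is uncovered, place a point at its right end.
Sorted: [0,1] [4,5] [4,6] [4,8] [10,11] [11,13] [11,17] [18,19] [17,20] [21,22]
{[0,1]} hit by 1; {[4,5],[4,6],[4,8]} hit by 5; {[10,11],[11,13],[11,17]} hit by 11; {[18,19],[17,20]} hit by 19; {[21,22]} hit by 22.
Points: 1, 5, 11, 19, 22 (5 total).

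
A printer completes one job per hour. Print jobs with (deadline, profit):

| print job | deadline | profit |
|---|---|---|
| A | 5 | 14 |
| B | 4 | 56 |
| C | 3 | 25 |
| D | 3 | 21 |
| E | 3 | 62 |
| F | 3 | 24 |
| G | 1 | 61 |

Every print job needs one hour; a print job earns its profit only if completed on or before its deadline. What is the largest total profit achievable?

Take jobs in profit order; each goes to the latest open slot no later than its deadline.
Profit order: E=62 G=61 B=56 C=25 F=24 D=21 A=14
Assign: E→slot 3, G→slot 1, B→slot 4, C→slot 2, F skipped, D skipped, A→slot 5.
Slots: [1:G] [2:C] [3:E] [4:B] [5:A]
Profit = 61 + 25 + 62 + 56 + 14 = 218

218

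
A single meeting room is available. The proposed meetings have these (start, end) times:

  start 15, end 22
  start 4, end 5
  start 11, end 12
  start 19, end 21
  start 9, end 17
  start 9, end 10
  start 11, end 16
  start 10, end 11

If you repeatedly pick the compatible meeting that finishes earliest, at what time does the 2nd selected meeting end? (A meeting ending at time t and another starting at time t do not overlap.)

10

Sorted by end: (4,5)  (9,10)  (10,11)  (11,12)  (11,16)  (9,17)  (19,21)  (15,22)
take (4,5); take (9,10); take (10,11); take (11,12); skip (11,16); take (19,21).
Selected: (4,5) (9,10) (10,11) (11,12) (19,21)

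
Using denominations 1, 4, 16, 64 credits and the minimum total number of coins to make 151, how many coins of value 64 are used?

151 = 2×64 + 1×16 + 1×4 + 3×1
Count of 64: 2

2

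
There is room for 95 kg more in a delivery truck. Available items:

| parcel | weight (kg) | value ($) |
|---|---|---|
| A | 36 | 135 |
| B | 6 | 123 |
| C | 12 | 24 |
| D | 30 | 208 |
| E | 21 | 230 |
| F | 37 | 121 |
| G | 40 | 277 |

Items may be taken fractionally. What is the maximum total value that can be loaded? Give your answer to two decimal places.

824.15

Sort by value per unit weight and fill in that order.
Order: B (123/6=20.50) > E (230/21=10.95) > D (208/30=6.93) > G (277/40=6.92) > A (135/36=3.75) > F (121/37=3.27) > C (24/12=2.00)
Fill: take B (6 @ 123) → take E (21 @ 230) → take D (30 @ 208) → take 38/40 of G → 263.15; 95/95 used.
Total value = 824.15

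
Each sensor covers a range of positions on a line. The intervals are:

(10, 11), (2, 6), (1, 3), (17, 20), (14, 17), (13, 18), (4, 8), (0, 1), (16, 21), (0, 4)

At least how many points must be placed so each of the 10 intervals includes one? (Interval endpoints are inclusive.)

4

Process intervals by earliest right end; each time one isn't hit yet, stab at its right endpoint.
By right end: [0,1]  [1,3]  [0,4]  [2,6]  [4,8]  [10,11]  [14,17]  [13,18]  [17,20]  [16,21]
[0,1] uncovered → point at 1; [2,6] uncovered → point at 6; [10,11] uncovered → point at 11; [14,17] uncovered → point at 17.
Points: 1, 6, 11, 17 (4 total).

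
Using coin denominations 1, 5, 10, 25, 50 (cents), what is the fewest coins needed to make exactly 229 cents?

229 − 4×50→29 − 1×25→4 − 4×1→0
Total coins = 4 + 1 + 4 = 9

9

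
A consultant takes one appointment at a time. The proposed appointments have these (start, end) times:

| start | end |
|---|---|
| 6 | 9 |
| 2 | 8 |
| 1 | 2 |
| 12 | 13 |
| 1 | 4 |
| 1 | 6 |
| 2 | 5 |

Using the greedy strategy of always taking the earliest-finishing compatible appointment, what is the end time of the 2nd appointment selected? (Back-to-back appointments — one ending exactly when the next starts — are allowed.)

5

Sorted by end: (1,2)  (1,4)  (2,5)  (1,6)  (2,8)  (6,9)  (12,13)
take (1,2); skip (1,4); take (2,5); skip (2,8); take (6,9); take (12,13).
Selected: (1,2) (2,5) (6,9) (12,13)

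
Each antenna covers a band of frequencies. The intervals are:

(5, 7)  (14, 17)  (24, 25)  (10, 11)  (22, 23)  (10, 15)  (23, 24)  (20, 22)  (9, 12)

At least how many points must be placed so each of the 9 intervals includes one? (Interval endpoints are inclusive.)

Sort by right endpoint; whenever an interval is uncovered, place a point at its right end.
By right end: [5,7]  [10,11]  [9,12]  [10,15]  [14,17]  [20,22]  [22,23]  [23,24]  [24,25]
[5,7] uncovered → point at 7; [10,11] uncovered → point at 11; [14,17] uncovered → point at 17; [20,22] uncovered → point at 22; [23,24] uncovered → point at 24.
Points: 7, 11, 17, 22, 24 (5 total).

5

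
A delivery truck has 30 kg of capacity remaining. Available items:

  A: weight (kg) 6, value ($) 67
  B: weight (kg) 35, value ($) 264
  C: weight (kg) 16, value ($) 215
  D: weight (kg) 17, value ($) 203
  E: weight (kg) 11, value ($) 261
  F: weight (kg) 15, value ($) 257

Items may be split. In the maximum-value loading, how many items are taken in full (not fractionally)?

2

Sort by value per unit weight and fill in that order.
Ratios (sorted): E 23.73, F 17.13, C 13.44, D 11.94, A 11.17, B 7.54
take E (11 @ 261); take F (15 @ 257); take 4/16 of C → 53.75. Capacity used 30/30.
2 item(s) taken whole; one partial (take 4/16 of C).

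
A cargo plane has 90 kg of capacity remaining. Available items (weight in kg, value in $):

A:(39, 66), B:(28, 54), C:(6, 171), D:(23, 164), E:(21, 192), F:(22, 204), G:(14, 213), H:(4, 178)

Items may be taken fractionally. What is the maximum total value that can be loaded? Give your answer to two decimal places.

1122.00

Order: H (178/4=44.50) > C (171/6=28.50) > G (213/14=15.21) > F (204/22=9.27) > E (192/21=9.14) > D (164/23=7.13) > B (54/28=1.93) > A (66/39=1.69)
Fill: take H (4 @ 178) → take C (6 @ 171) → take G (14 @ 213) → take F (22 @ 204) → take E (21 @ 192) → take D (23 @ 164); 90/90 used.
Total value = 1122.00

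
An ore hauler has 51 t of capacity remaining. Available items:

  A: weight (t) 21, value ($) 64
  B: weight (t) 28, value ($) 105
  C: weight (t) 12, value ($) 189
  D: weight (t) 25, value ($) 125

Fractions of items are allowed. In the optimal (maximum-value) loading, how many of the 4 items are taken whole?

Ratios (sorted): C 15.75, D 5.00, B 3.75, A 3.05
take C (12 @ 189); take D (25 @ 125); take 14/28 of B → 52.50. Capacity used 51/51.
2 item(s) taken whole; one partial (take 14/28 of B).

2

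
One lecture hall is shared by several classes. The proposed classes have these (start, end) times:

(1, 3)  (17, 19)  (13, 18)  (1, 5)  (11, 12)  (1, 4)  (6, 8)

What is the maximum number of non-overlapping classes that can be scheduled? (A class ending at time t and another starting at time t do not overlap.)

Greedy by earliest finish: after sorting by end time, pick each interval compatible with the last pick.
By end time: (1,3), (1,4), (1,5), (6,8), (11,12), (13,18), (17,19).
Pick (1,3); next start ≥ 3 → (6,8); next start ≥ 8 → (11,12); next start ≥ 12 → (13,18).
Selected 4 classes.

4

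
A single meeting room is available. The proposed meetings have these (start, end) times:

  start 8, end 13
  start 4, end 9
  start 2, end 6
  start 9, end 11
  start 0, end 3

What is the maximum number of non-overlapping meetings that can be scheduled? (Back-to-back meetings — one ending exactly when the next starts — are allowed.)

Order by finish time; keep every interval that doesn't clash with the previous kept one.
Sorted by end: (0,3)  (2,6)  (4,9)  (9,11)  (8,13)
take (0,3); take (4,9); take (9,11); skip (8,13).
Selected 3 meetings.

3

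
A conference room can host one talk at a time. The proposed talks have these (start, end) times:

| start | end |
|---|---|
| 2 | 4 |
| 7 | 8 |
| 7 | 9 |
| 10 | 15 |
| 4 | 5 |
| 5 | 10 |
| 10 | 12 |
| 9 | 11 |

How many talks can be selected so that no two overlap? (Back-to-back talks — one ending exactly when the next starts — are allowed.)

Sort by end time and greedily take each interval whose start is ≥ the last chosen end.
By end time: (2,4), (4,5), (7,8), (7,9), (5,10), (9,11), (10,12), (10,15).
Pick (2,4); next start ≥ 4 → (4,5); next start ≥ 5 → (7,8); next start ≥ 8 → (9,11).
Selected 4 talks.

4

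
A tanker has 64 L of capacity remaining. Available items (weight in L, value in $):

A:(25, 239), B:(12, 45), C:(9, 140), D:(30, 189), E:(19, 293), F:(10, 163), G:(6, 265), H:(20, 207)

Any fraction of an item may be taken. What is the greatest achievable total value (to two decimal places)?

Greedy by value/weight ratio, highest first.
Order: G (265/6=44.17) > F (163/10=16.30) > C (140/9=15.56) > E (293/19=15.42) > H (207/20=10.35) > A (239/25=9.56) > D (189/30=6.30) > B (45/12=3.75)
Fill: take G (6 @ 265) → take F (10 @ 163) → take C (9 @ 140) → take E (19 @ 293) → take H (20 @ 207); 64/64 used.
Total value = 1068.00

1068.00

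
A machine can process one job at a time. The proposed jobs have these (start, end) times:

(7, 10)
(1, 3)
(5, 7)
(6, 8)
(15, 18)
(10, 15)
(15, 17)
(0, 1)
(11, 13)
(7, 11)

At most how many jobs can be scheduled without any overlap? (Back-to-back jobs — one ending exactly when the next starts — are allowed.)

By end time: (0,1), (1,3), (5,7), (6,8), (7,10), (7,11), (11,13), (10,15), (15,17), (15,18).
Pick (0,1); next start ≥ 1 → (1,3); next start ≥ 3 → (5,7); next start ≥ 7 → (7,10); next start ≥ 10 → (11,13); next start ≥ 13 → (15,17).
Selected 6 jobs.

6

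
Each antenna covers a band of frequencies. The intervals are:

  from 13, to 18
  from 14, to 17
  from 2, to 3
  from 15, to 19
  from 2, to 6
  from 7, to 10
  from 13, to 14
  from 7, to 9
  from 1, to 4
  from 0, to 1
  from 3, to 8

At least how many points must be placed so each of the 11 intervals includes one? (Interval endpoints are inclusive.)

Sort by right endpoint; whenever an interval is uncovered, place a point at its right end.
By right end: [0,1]  [2,3]  [1,4]  [2,6]  [3,8]  [7,9]  [7,10]  [13,14]  [14,17]  [13,18]  [15,19]
[0,1] uncovered → point at 1; [2,3] uncovered → point at 3; [7,9] uncovered → point at 9; [13,14] uncovered → point at 14; [15,19] uncovered → point at 19.
Points: 1, 3, 9, 14, 19 (5 total).

5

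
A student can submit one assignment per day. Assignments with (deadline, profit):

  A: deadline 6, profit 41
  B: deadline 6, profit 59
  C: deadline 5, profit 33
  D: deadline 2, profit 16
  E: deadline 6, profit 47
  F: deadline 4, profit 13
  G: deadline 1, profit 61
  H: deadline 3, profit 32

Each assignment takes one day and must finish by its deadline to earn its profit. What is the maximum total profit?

273

Take jobs in profit order; each goes to the latest open slot no later than its deadline.
By profit: G(d1,61), B(d6,59), E(d6,47), A(d6,41), C(d5,33), H(d3,32), D(d2,16), F(d4,13)
G→slot 1; B→slot 6; E→slot 5; A→slot 4; C→slot 3; H→slot 2; D skipped; F skipped.
Profit = 61 + 32 + 33 + 41 + 47 + 59 = 273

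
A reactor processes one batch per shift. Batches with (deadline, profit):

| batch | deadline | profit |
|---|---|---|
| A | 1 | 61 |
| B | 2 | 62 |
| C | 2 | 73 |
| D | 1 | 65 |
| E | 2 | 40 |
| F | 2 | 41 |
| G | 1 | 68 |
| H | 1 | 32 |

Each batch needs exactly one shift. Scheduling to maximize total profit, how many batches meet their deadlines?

2

Take jobs in profit order; each goes to the latest open slot no later than its deadline.
Profit order: C=73 G=68 D=65 B=62 A=61 F=41 E=40 H=32
Assign: C→slot 2, G→slot 1, D skipped, B skipped, A skipped, F skipped, E skipped, H skipped.
Slots: [1:G] [2:C]
2 of 8 scheduled.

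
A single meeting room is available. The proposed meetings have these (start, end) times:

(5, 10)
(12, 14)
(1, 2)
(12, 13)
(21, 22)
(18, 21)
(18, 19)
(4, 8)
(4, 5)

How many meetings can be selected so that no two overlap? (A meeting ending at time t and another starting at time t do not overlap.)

6

Greedy by earliest finish: after sorting by end time, pick each interval compatible with the last pick.
Sorted by end: (1,2)  (4,5)  (4,8)  (5,10)  (12,13)  (12,14)  (18,19)  (18,21)  (21,22)
take (1,2); take (4,5); skip (4,8); take (5,10); take (12,13); take (18,19); take (21,22).
Selected 6 meetings.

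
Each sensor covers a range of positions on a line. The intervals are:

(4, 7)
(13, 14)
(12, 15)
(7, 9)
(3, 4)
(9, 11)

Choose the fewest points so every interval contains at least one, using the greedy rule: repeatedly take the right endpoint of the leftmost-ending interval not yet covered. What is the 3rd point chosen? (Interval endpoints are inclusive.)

Process intervals by earliest right end; each time one isn't hit yet, stab at its right endpoint.
By right end: [3,4]  [4,7]  [7,9]  [9,11]  [13,14]  [12,15]
[3,4] uncovered → point at 4; [7,9] uncovered → point at 9; [13,14] uncovered → point at 14.
Points: 4, 9, 14 (3 total).

14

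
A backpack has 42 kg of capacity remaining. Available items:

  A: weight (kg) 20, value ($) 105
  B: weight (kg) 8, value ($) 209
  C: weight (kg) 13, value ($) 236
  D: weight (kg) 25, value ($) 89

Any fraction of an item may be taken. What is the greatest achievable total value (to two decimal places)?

553.56

Order: B (209/8=26.12) > C (236/13=18.15) > A (105/20=5.25) > D (89/25=3.56)
Fill: take B (8 @ 209) → take C (13 @ 236) → take A (20 @ 105) → take 1/25 of D → 3.56; 42/42 used.
Total value = 553.56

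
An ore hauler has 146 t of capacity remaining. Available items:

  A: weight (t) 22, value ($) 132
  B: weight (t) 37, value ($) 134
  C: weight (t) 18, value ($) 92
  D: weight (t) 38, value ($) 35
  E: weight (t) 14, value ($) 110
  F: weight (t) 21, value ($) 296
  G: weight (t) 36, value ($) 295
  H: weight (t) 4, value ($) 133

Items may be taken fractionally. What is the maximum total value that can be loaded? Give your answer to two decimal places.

1170.27

Order: H (133/4=33.25) > F (296/21=14.10) > G (295/36=8.19) > E (110/14=7.86) > A (132/22=6.00) > C (92/18=5.11) > B (134/37=3.62) > D (35/38=0.92)
Fill: take H (4 @ 133) → take F (21 @ 296) → take G (36 @ 295) → take E (14 @ 110) → take A (22 @ 132) → take C (18 @ 92) → take 31/37 of B → 112.27; 146/146 used.
Total value = 1170.27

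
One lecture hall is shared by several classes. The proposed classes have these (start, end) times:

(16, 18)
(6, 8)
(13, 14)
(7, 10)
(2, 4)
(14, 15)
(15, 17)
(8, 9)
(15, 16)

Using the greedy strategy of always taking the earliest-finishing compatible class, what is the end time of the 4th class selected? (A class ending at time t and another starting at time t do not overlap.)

Greedy by earliest finish: after sorting by end time, pick each interval compatible with the last pick.
Sorted by end: (2,4)  (6,8)  (8,9)  (7,10)  (13,14)  (14,15)  (15,16)  (15,17)  (16,18)
take (2,4); take (6,8); take (8,9); take (13,14); take (14,15); take (15,16); take (16,18).
Selected: (2,4) (6,8) (8,9) (13,14) (14,15) (15,16) (16,18)

14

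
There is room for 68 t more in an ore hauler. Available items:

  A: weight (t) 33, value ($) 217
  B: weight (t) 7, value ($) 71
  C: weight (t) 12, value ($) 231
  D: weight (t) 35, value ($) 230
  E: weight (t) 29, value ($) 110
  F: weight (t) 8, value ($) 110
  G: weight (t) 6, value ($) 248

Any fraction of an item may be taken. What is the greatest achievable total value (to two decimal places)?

890.14

Order: G (248/6=41.33) > C (231/12=19.25) > F (110/8=13.75) > B (71/7=10.14) > A (217/33=6.58) > D (230/35=6.57) > E (110/29=3.79)
Fill: take G (6 @ 248) → take C (12 @ 231) → take F (8 @ 110) → take B (7 @ 71) → take A (33 @ 217) → take 2/35 of D → 13.14; 68/68 used.
Total value = 890.14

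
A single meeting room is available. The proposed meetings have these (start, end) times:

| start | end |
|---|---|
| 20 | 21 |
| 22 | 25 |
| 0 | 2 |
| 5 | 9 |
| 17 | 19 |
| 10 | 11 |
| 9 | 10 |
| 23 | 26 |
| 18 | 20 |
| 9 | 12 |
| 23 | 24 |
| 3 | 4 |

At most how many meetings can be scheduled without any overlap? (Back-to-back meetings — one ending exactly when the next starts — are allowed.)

Greedy by earliest finish: after sorting by end time, pick each interval compatible with the last pick.
By end time: (0,2), (3,4), (5,9), (9,10), (10,11), (9,12), (17,19), (18,20), (20,21), (23,24), (22,25), (23,26).
Pick (0,2); next start ≥ 2 → (3,4); next start ≥ 4 → (5,9); next start ≥ 9 → (9,10); next start ≥ 10 → (10,11); next start ≥ 11 → (17,19); next start ≥ 19 → (20,21); next start ≥ 21 → (23,24).
Selected 8 meetings.

8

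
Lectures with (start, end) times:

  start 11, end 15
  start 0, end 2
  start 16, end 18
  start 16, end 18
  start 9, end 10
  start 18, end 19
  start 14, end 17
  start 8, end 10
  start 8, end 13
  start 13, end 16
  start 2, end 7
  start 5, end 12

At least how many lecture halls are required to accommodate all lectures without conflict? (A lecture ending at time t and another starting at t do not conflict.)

starts: [0, 2, 5, 8, 8, 9, 11, 13, 14, 16, 16, 18]
ends:   [2, 7, 10, 10, 12, 13, 15, 16, 17, 18, 18, 19]
s0→1 e2→0 s2→1 s5→2 e7→1 s8→2 s8→3 s9→4  — peak 4.

4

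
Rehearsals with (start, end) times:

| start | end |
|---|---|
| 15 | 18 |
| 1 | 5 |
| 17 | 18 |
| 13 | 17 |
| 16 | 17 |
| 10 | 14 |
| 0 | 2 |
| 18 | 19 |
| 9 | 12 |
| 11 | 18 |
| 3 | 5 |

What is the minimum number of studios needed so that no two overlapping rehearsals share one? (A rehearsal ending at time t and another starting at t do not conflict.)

Count concurrent intervals with a sweep; the peak is the room count.
Events (time:±→running): 0:+→1 1:+→2 2:-→1 3:+→2 5:-→1 5:-→0 9:+→1 10:+→2 11:+→3 12:-→2 13:+→3 14:-→2 15:+→3 16:+→4 … peak 4.

4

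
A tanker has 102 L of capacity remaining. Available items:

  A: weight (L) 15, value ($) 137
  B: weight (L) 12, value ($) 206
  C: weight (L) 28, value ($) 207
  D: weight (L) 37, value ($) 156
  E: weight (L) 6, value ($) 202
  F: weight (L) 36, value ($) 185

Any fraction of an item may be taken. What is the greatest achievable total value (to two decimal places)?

Order: E (202/6=33.67) > B (206/12=17.17) > A (137/15=9.13) > C (207/28=7.39) > F (185/36=5.14) > D (156/37=4.22)
Fill: take E (6 @ 202) → take B (12 @ 206) → take A (15 @ 137) → take C (28 @ 207) → take F (36 @ 185) → take 5/37 of D → 21.08; 102/102 used.
Total value = 958.08

958.08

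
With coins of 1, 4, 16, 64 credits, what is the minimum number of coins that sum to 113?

Use the largest denomination that fits, subtract, and repeat.
113 = 1×64 + 3×16 + 1×1
Total coins = 1 + 3 + 1 = 5

5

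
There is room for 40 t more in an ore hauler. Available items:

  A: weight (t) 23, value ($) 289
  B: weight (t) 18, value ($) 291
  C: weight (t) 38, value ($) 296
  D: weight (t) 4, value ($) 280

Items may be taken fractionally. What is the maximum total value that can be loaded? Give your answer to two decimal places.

797.17

Order: D (280/4=70.00) > B (291/18=16.17) > A (289/23=12.57) > C (296/38=7.79)
Fill: take D (4 @ 280) → take B (18 @ 291) → take 18/23 of A → 226.17; 40/40 used.
Total value = 797.17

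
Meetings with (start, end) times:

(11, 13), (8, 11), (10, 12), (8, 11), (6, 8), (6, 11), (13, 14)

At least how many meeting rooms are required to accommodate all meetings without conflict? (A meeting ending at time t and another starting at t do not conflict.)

Count concurrent intervals with a sweep; the peak is the room count.
starts: [6, 6, 8, 8, 10, 11, 13]
ends:   [8, 11, 11, 11, 12, 13, 14]
s6→1 s6→2 e8→1 s8→2 s8→3 s10→4  — peak 4.

4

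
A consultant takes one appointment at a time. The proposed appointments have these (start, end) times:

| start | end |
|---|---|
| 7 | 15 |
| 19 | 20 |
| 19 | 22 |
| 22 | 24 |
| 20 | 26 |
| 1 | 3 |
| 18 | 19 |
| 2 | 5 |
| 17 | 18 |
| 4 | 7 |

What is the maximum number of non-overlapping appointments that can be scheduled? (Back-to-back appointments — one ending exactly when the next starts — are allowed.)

7

Sorted by end: (1,3)  (2,5)  (4,7)  (7,15)  (17,18)  (18,19)  (19,20)  (19,22)  (22,24)  (20,26)
take (1,3); take (4,7); take (7,15); take (17,18); take (18,19); take (19,20); take (22,24); skip (20,26).
Selected 7 appointments.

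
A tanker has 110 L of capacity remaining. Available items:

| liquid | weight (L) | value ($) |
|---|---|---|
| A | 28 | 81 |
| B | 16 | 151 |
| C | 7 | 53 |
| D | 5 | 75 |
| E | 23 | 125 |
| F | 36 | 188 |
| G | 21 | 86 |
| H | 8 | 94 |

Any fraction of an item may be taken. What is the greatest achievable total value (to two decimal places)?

Order: D (75/5=15.00) > H (94/8=11.75) > B (151/16=9.44) > C (53/7=7.57) > E (125/23=5.43) > F (188/36=5.22) > G (86/21=4.10) > A (81/28=2.89)
Fill: take D (5 @ 75) → take H (8 @ 94) → take B (16 @ 151) → take C (7 @ 53) → take E (23 @ 125) → take F (36 @ 188) → take 15/21 of G → 61.43; 110/110 used.
Total value = 747.43

747.43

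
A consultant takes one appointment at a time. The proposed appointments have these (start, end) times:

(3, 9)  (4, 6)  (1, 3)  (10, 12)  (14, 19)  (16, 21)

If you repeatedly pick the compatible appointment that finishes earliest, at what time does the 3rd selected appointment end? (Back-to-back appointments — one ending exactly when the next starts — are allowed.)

12

Greedy by earliest finish: after sorting by end time, pick each interval compatible with the last pick.
By end time: (1,3), (4,6), (3,9), (10,12), (14,19), (16,21).
Pick (1,3); next start ≥ 3 → (4,6); next start ≥ 6 → (10,12); next start ≥ 12 → (14,19).
Selected: (1,3) (4,6) (10,12) (14,19)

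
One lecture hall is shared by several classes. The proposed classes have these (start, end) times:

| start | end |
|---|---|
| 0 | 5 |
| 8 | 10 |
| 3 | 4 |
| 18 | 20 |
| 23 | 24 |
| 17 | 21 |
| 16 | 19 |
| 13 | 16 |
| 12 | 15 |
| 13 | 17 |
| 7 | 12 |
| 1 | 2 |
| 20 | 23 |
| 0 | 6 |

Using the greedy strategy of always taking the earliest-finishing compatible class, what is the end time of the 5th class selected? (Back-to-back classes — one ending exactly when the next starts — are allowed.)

19

Sort by end time and greedily take each interval whose start is ≥ the last chosen end.
By end time: (1,2), (3,4), (0,5), (0,6), (8,10), (7,12), (12,15), (13,16), (13,17), (16,19), (18,20), (17,21), (20,23), (23,24).
Pick (1,2); next start ≥ 2 → (3,4); next start ≥ 4 → (8,10); next start ≥ 10 → (12,15); next start ≥ 15 → (16,19); next start ≥ 19 → (20,23); next start ≥ 23 → (23,24).
Selected: (1,2) (3,4) (8,10) (12,15) (16,19) (20,23) (23,24)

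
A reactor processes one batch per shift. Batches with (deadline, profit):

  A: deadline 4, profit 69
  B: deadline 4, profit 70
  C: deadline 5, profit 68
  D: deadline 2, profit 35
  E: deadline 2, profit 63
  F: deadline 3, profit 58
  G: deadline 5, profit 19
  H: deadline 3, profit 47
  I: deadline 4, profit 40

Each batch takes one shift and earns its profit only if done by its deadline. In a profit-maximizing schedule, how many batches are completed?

By profit: B(d4,70), A(d4,69), C(d5,68), E(d2,63), F(d3,58), H(d3,47), I(d4,40), D(d2,35), G(d5,19)
B→slot 4; A→slot 3; C→slot 5; E→slot 2; F→slot 1; H skipped; I skipped; D skipped; G skipped.
5 of 9 scheduled.

5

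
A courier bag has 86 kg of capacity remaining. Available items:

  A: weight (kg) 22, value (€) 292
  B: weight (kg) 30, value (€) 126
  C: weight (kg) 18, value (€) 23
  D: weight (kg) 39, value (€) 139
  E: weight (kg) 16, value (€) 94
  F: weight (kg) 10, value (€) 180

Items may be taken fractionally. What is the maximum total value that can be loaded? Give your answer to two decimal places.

720.51

Greedy by value/weight ratio, highest first.
Ratios (sorted): F 18.00, A 13.27, E 5.88, B 4.20, D 3.56, C 1.28
take F (10 @ 180); take A (22 @ 292); take E (16 @ 94); take B (30 @ 126); take 8/39 of D → 28.51. Capacity used 86/86.
Total value = 720.51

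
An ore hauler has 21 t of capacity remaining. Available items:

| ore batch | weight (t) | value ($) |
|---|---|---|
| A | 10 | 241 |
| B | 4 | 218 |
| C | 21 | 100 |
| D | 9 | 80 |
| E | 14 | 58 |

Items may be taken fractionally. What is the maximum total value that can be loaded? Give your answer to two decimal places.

Greedy by value/weight ratio, highest first.
Ratios (sorted): B 54.50, A 24.10, D 8.89, C 4.76, E 4.14
take B (4 @ 218); take A (10 @ 241); take 7/9 of D → 62.22. Capacity used 21/21.
Total value = 521.22

521.22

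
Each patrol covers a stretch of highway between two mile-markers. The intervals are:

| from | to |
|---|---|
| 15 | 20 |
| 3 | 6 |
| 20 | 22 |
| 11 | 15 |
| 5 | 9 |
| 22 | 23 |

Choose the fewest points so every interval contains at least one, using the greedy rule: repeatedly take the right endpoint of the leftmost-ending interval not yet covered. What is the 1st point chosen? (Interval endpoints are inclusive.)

By right end: [3,6]  [5,9]  [11,15]  [15,20]  [20,22]  [22,23]
[3,6] uncovered → point at 6; [11,15] uncovered → point at 15; [20,22] uncovered → point at 22.
Points: 6, 15, 22 (3 total).

6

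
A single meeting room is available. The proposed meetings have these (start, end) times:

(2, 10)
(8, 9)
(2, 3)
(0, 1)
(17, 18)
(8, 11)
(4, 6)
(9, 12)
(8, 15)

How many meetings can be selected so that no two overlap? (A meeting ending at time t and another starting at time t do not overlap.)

Sorted by end: (0,1)  (2,3)  (4,6)  (8,9)  (2,10)  (8,11)  (9,12)  (8,15)  (17,18)
take (0,1); take (2,3); take (4,6); take (8,9); take (9,12); take (17,18).
Selected 6 meetings.

6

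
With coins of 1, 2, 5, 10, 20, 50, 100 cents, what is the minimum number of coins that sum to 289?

Use the largest denomination that fits, subtract, and repeat.
289 = 2×100 + 1×50 + 1×20 + 1×10 + 1×5 + 2×2
Total coins = 2 + 1 + 1 + 1 + 1 + 2 = 8

8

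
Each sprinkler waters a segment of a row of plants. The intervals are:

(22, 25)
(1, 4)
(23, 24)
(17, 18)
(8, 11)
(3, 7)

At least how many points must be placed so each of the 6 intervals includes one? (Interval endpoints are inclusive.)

4

By right end: [1,4]  [3,7]  [8,11]  [17,18]  [23,24]  [22,25]
[1,4] uncovered → point at 4; [8,11] uncovered → point at 11; [17,18] uncovered → point at 18; [23,24] uncovered → point at 24.
Points: 4, 11, 18, 24 (4 total).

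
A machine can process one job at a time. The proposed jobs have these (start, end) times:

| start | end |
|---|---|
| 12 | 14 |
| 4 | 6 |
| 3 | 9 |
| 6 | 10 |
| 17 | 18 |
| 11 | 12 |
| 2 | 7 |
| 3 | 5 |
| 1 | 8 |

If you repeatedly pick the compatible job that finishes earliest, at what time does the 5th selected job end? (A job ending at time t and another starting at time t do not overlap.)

18

Sorted by end: (3,5)  (4,6)  (2,7)  (1,8)  (3,9)  (6,10)  (11,12)  (12,14)  (17,18)
take (3,5); skip (2,7); skip (3,9); take (6,10); take (11,12); take (12,14); take (17,18).
Selected: (3,5) (6,10) (11,12) (12,14) (17,18)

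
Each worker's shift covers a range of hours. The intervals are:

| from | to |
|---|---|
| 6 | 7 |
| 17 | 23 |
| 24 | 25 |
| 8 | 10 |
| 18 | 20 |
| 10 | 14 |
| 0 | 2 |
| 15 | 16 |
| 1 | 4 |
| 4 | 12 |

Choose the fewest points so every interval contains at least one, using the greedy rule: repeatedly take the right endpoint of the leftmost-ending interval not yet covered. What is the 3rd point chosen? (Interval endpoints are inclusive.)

10

Sorted: [0,2] [1,4] [6,7] [8,10] [4,12] [10,14] [15,16] [18,20] [17,23] [24,25]
{[0,2],[1,4]} hit by 2; {[6,7]} hit by 7; {[8,10],[4,12],[10,14]} hit by 10; {[15,16]} hit by 16; {[18,20],[17,23]} hit by 20; {[24,25]} hit by 25.
Points: 2, 7, 10, 16, 20, 25 (6 total).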